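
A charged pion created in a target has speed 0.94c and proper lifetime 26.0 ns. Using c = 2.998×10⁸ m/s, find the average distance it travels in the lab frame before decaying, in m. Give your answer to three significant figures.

With β = 0.94, γ = 1/√(1 − 0.94²) = 1/√0.1164 = 2.9311.
Lab-frame lifetime: Δt = γτ = 2.9311 × 26.0 ns = 76.209 ns.
Distance: d = vΔt = 0.94 × 2.998×10⁸ m/s × 7.6209×10^-8 s = 21.5 m.

21.5 m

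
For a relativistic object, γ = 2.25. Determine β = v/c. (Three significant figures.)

β = √(1 − 1/γ²) = √(1 − 1/5.0625) = √0.802469 = 0.896.

0.896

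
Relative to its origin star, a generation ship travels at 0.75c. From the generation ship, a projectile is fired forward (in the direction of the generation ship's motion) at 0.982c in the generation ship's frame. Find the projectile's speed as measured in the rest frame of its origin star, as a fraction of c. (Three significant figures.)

0.997c

In units of c, u = (u' + v)/(1 + u'v) with u' = 0.982 and v = 0.75.
Numerator: 0.982 + 0.75 = 1.732. Denominator: 1 + (0.982)(0.75) = 1.7365.
u = 1.732/1.7365 = 0.99741, so the speed is 0.997c.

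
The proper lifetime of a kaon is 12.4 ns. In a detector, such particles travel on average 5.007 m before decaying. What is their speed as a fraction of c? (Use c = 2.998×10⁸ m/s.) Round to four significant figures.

0.8029c

Let x = d/(cτ) = 5.007 m / (2.998×10⁸ m/s × 1.240×10^-8 s) = 1.3469. Since d = βγcτ, x = βγ = β/√(1−β²).
Solving: β² = x²/(1+x²) = 1.81414/2.81414 = 0.644652, so β = 0.8029.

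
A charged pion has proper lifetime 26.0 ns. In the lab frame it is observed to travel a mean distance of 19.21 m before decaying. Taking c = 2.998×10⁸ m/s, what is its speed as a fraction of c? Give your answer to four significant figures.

0.9266c

Let x = d/(cτ) = 19.21 m / (2.998×10⁸ m/s × 2.600×10^-8 s) = 2.4645. Since d = βγcτ, x = βγ = β/√(1−β²).
Solving: β² = x²/(1+x²) = 6.07376/7.07376 = 0.858632, so β = 0.9266.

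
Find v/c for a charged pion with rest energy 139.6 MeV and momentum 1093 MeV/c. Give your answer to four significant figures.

pc/(mc²) = 1093/139.6 = 7.8295 = βγ = β/√(1−β²).
So β² = x²/(1 + x²) with x = 7.8295: x² = 61.3011, β² = 61.3011/62.3011 = 0.983949, β = 0.9919.

0.9919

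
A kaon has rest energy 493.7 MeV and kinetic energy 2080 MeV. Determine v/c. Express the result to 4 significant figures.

0.9814

K = (γ−1)mc², so γ = 1 + 2080/493.7 = 5.2131.
Then v/c = √(1 − γ⁻²) = √(1 − 0.0367966) = √0.9632034 = 0.9814.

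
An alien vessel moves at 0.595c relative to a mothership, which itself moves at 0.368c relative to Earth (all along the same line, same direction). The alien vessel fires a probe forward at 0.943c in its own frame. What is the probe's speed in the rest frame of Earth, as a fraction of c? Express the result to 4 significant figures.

Compose velocities in two stages. Stage 1 (into S'): u₁ = (0.943+0.595)/(1+0.943×0.595) = 0.98521.
Stage 2 (into S): u = (0.98521+0.368)/(1+0.98521×0.368) = 0.99314, so the speed is 0.9931c.

0.9931c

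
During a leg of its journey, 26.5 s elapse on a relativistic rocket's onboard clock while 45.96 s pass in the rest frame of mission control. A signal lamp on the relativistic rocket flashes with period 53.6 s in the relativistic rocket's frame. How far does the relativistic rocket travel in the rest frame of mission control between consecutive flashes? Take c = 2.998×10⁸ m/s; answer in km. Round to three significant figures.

The time-dilation ratio gives γ = 45.96/26.5 = 1.73434.
β = √(1 − 1/γ²) = 0.81703. Lab-frame period = γτ = 1.73434×53.6 s = 92.961 s. Distance = βc × γτ = 0.81703 × 2.998×10⁸ m/s × 92.961 s = 2.2770×10^10 m = 2.28×10^7 km.

2.28×10^7 km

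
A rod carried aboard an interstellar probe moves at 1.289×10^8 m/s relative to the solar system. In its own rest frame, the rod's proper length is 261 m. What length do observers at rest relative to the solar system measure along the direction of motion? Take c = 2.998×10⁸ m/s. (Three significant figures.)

β = v/c = (1.289×10^8 m/s)/(2.998×10⁸ m/s) = 0.429953.
β² = 0.1848596, so γ = 1/√0.8151404 = 1.1076.
Along the direction of motion the measured length is L₀/γ = 261/1.1076 = 236 m.

236 m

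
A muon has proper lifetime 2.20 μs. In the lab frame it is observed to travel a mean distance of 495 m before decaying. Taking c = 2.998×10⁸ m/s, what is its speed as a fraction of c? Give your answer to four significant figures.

Lab distance = (lab lifetime)·v = γτ·βc, so βγ = d/(cτ) = 495.0/(2.998×10⁸ × 2.200×10^-6) = 0.7505.
With βγ = 0.7505: γ² = 1 + (βγ)² = 1.56325, and β = (βγ)/γ = 0.7505/1.2503 = 0.6003.

0.6003c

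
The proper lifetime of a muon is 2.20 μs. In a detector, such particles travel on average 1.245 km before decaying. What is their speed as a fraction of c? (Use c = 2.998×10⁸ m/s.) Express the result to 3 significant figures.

d = βγcτ ⇒ βγ = d/(cτ) = 1245 m / (659.56 m) = 1.8876.
β = (βγ)/√(1+(βγ)²) = 1.8876/√4.56303 = 0.884.

0.884c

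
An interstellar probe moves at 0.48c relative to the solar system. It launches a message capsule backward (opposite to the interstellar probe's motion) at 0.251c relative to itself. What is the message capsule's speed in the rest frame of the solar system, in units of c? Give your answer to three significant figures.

0.260c

In units of c, u = (u' + v)/(1 + u'v) with u' = −0.251 and v = 0.48.
Numerator: −0.251 + 0.48 = 0.229. Denominator: 1 + (−0.251)(0.48) = 0.87952.
u = 0.229/0.87952 = 0.26037, so the speed is 0.260c.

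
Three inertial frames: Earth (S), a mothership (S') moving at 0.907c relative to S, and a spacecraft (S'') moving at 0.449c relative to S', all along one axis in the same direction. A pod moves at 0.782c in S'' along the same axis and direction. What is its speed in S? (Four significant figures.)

0.9955c

Compose velocities in two stages. Stage 1 (into S'): u₁ = (0.782+0.449)/(1+0.782×0.449) = 0.9111.
Stage 2 (into S): u = (0.9111+0.907)/(1+0.9111×0.907) = 0.99547, so the speed is 0.9955c.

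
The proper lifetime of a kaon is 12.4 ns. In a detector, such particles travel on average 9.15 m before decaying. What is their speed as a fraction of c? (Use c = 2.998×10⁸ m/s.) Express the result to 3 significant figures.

0.926c

Let x = d/(cτ) = 9.150 m / (2.998×10⁸ m/s × 1.240×10^-8 s) = 2.4613. Since d = βγcτ, x = βγ = β/√(1−β²).
Solving: β² = x²/(1+x²) = 6.058/7.058 = 0.858317, so β = 0.926.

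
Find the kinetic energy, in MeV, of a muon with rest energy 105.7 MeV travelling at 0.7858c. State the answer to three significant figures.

γ = 1/√(1 − β²) = 1/√(1 − 0.61748164) = 1/√0.38251836 = 1.61687.
Kinetic energy: K = (γ − 1)mc² = (1.61687 − 1) × 105.7 MeV = 0.61687 × 105.7 = 65.2 MeV.

65.2 MeV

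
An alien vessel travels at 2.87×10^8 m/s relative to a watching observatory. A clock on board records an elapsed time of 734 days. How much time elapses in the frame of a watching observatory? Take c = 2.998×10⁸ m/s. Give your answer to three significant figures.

β = v/c = (2.87×10^8 m/s)/(2.998×10⁸ m/s) = 0.957305.
β² = 0.9164329, so γ = 1/√0.08356714 = 3.4593.
The onboard clock measures proper time, so the interval in the rest frame of a watching observatory is dilated: Δt = γ·Δτ = 3.4593 × 734 days = 2540 days.

2540 days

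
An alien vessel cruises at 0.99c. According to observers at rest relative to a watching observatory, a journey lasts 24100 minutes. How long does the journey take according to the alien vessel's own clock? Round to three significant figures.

With β = 0.99, γ = 1/√(1 − 0.99²) = 1/√0.0199 = 7.0888.
The alien vessel's clock runs slow as seen from a watching observatory, so Δτ = Δt/γ = 24100/7.0888 = 3400 minutes.

3400 minutes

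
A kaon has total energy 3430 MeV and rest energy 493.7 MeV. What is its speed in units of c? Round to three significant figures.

0.990c

Total energy E = γmc² gives γ = 3430/493.7 = 6.9475.
Hence β = √(1 − 1/γ²) = √(1 − 0.0207178) = √0.9792822 = 0.990.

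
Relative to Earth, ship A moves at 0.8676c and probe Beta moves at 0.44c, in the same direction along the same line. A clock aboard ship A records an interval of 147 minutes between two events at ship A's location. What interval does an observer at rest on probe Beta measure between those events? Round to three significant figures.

204 minutes

Speed of ship A in probe Beta's frame: u = (v_A − v_B)/(1 − v_A v_B/c²) = (0.8676 − 0.44)/(1 − 0.8676×0.44) = 0.4276/0.618256 = 0.69162; |u| = 0.69162c.
At |u| = 0.69162c, γ = (1 − 0.478338)^(−1/2) = 1.3845.
Ship A's interval is proper; time dilation gives Δt_B = γΔτ = 1.3845 × 147 minutes = 204 minutes.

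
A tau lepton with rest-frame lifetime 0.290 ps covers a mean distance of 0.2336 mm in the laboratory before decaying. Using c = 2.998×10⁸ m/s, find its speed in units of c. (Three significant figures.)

0.937c

d = βγcτ ⇒ βγ = d/(cτ) = 2.336×10^-4 m / (8.6942×10^-5 m) = 2.6868.
β = (βγ)/√(1+(βγ)²) = 2.6868/√8.21889 = 0.937.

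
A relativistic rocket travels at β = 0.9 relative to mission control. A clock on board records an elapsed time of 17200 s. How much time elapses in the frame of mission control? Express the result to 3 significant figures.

39500 s

γ = 1/√(1 − β²) = 1/√(1 − 0.81) = 1/√0.19 = 1/0.43589 = 2.2942.
Time dilation: Δt = γ·Δτ = 2.2942 × 17200 = 39500 s.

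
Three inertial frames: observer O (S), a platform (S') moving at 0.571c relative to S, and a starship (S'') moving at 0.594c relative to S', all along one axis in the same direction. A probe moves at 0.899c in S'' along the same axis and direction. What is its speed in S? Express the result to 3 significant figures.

Apply u = (u'+v)/(1+u'v) twice. Probe in the platform frame: (0.899+0.594)/(1+0.899·0.594) = 1.493/1.534006 = 0.97327c.
That velocity, transformed to the rest frame of observer O: (0.97327+0.571)/(1+0.97327·0.571) = 1.54427/1.55573717 = 0.99263c.

0.993c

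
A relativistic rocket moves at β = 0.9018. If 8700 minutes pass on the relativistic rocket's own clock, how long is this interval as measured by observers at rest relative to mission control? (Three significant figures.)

Lorentz factor: γ = (1 − 0.81324324)^(−1/2) = 2.314.
Time dilation: Δt = γ·Δτ = 2.314 × 8700 = 20100 minutes.

20100 minutes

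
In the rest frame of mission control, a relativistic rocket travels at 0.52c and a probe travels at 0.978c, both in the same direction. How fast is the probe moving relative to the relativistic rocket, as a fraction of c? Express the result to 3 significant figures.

Transform to the relativistic rocket's frame: u' = (u − v)/(1 − uv/c²).
u' = (0.978 − 0.52)/(1 − 0.978×0.52) = 0.458/0.49144 = 0.93196.
Speed in the relativistic rocket's frame: 0.932c (in the same direction).

0.932c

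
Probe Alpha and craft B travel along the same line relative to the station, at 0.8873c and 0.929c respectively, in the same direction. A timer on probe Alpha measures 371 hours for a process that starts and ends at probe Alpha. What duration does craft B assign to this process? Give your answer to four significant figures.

The velocity of probe Alpha relative to craft B is (0.8873 − 0.929)c / (1 − 0.8873×0.929) = −0.23734c; relative speed 0.23734c.
γ for this relative speed: γ = 1/√(1 − 0.0563303) = 1.0294.
Probe Alpha's interval is proper; time dilation gives Δt_B = γΔτ = 1.0294 × 371 hours = 381.9 hours.

381.9 hours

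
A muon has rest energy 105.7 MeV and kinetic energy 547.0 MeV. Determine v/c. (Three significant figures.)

0.987

K = (γ−1)mc², so γ = 1 + 547.0/105.7 = 6.175.
Then v/c = √(1 − γ⁻²) = √(1 − 0.0262256) = √0.9737744 = 0.987.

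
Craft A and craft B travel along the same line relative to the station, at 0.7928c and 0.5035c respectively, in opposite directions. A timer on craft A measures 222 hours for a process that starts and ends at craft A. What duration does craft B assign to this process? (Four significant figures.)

589.9 hours

Transform craft A's velocity into craft B's frame: (0.7928 + 0.5035)/(1 + 0.7928·0.5035) = 1.2963/1.3991748, so the relative speed is 0.92647c.
At |u| = 0.92647c, γ = (1 − 0.858347)^(−1/2) = 2.657.
Craft A's interval is proper; time dilation gives Δt_B = γΔτ = 2.657 × 222 hours = 589.9 hours.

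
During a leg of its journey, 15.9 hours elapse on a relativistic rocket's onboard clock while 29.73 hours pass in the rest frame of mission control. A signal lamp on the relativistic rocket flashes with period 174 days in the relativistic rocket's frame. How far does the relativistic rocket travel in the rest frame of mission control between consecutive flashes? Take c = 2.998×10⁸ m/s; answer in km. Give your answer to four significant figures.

7.121×10^12 km

γ = Δt/Δτ = 29.73/15.9 = 1.86981.
β = √(1 − 1/γ²) = 0.84497. Lab-frame period = γτ = 1.86981×174 days = 325.35 days. Distance = βc × γτ = 0.84497 × 2.998×10⁸ m/s × 28110240 s = 7.1209×10^15 m = 7.121×10^12 km.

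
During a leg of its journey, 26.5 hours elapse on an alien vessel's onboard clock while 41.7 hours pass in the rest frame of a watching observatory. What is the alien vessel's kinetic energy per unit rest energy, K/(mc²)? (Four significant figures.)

0.5736

γ = Δt/Δτ = 41.7/26.5 = 1.57358.
Since K = (γ−1)mc², K/(mc²) = 1.57358 − 1 = 0.5736.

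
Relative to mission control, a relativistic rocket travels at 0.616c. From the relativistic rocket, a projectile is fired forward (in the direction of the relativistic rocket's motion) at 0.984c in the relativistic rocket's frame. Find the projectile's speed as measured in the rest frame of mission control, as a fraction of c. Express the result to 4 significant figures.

In units of c, u = (u' + v)/(1 + u'v) with u' = 0.984 and v = 0.616.
Numerator: 0.984 + 0.616 = 1.6. Denominator: 1 + (0.984)(0.616) = 1.606144.
u = 1.6/1.606144 = 0.99617, so the speed is 0.9962c.

0.9962c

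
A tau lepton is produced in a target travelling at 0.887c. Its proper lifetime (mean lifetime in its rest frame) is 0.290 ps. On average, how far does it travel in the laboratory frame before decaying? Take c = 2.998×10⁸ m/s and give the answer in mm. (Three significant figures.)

β² = 0.786769, so γ = 1/√0.213231 = 2.1656.
Lab-frame lifetime: Δt = γτ = 2.1656 × 0.290 ps = 0.62802 ps.
Distance: d = vΔt = 0.887 × 2.998×10⁸ m/s × 6.2802×10^-13 s = 1.67×10^-4 m = 0.167 mm.

0.167 mm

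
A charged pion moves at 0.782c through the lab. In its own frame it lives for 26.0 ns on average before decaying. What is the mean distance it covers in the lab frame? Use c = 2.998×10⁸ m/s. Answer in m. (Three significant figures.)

γ = 1/√(1 − β²) = 1/√(1 − 0.611524) = 1/√0.388476 = 1/0.623278 = 1.6044.
Lab-frame lifetime: Δt = γτ = 1.6044 × 26.0 ns = 41.714 ns.
Distance: d = vΔt = 0.782 × 2.998×10⁸ m/s × 4.1714×10^-8 s = 9.78 m.

9.78 m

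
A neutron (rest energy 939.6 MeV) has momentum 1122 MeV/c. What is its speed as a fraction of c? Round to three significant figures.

0.767c

pc/(mc²) = 1122/939.6 = 1.1941 = βγ = β/√(1−β²).
So β² = x²/(1 + x²) with x = 1.1941: x² = 1.42587, β² = 1.42587/2.42587 = 0.587777, β = 0.767.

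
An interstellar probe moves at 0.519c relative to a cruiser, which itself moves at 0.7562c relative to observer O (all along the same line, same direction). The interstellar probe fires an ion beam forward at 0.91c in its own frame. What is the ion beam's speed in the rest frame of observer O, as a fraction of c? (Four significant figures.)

Compose velocities in two stages. Stage 1 (into S'): u₁ = (0.91+0.519)/(1+0.91×0.519) = 0.9706.
Stage 2 (into S): u = (0.9706+0.7562)/(1+0.9706×0.7562) = 0.99587, so the speed is 0.9959c.

0.9959c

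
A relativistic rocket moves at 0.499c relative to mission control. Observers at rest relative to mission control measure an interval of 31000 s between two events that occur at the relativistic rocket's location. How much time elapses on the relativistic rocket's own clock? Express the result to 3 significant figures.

With β = 0.499, γ = 1/√(1 − 0.499²) = 1/√0.750999 = 1.1539.
The relativistic rocket's clock runs slow as seen from mission control, so Δτ = Δt/γ = 31000/1.1539 = 26900 s.

26900 s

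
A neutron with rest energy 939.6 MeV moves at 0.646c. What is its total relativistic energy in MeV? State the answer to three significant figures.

1230 MeV

With β = 0.646, γ = 1/√(1 − 0.646²) = 1/√0.582684 = 1.31.
Total energy: E = γmc² = 1.31 × 939.6 MeV = 1230 MeV.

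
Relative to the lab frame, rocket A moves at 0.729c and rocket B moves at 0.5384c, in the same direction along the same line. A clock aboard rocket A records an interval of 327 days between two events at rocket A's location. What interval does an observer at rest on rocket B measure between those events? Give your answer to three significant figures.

344 days

Speed of rocket A in rocket B's frame: u = (v_A − v_B)/(1 − v_A v_B/c²) = (0.729 − 0.5384)/(1 − 0.729×0.5384) = 0.1906/0.6075064 = 0.31374; |u| = 0.31374c.
γ for this relative speed: γ = 1/√(1 − 0.0984328) = 1.0532.
Rocket A's interval is proper; time dilation gives Δt_B = γΔτ = 1.0532 × 327 days = 344 days.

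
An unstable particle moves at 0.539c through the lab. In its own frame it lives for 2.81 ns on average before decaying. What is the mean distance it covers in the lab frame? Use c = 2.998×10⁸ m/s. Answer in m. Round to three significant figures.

β² = 0.290521, so γ = 1/√0.709479 = 1.1872.
Lab-frame lifetime: Δt = γτ = 1.1872 × 2.81 ns = 3.336 ns.
Distance: d = vΔt = 0.539 × 2.998×10⁸ m/s × 3.3360×10^-9 s = 0.539 m.

0.539 m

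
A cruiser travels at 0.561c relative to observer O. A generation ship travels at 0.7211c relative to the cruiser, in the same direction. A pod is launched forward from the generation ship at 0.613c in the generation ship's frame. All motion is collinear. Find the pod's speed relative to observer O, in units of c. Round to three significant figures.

First combine the pod and generation ship (S''→S'): u₁ = (0.613 + 0.7211)/(1 + 0.613×0.7211) = 1.3341/1.4420343 = 0.92515.
Then combine with the cruiser (S'→S): u = (0.92515 + 0.561)/(1 + 0.92515×0.561) = 1.48615/1.51900915 = 0.97837.

0.978c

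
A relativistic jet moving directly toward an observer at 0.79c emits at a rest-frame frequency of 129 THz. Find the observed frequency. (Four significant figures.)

Relativistic Doppler (source moving toward): f_obs = f_src · √((1+β)/(1−β)).
With β = 0.79: factor = √(1.79/0.21) = 2.9196.
f_obs = 129 × 2.9196 = 376.6 THz.

376.6 THz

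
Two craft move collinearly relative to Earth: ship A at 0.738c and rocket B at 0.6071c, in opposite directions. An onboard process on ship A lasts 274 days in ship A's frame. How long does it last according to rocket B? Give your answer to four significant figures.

739.9 days

Speed of ship A in rocket B's frame: u = (v_A + v_B)/(1 + v_A v_B/c²) = (0.738 + 0.6071)/(1 + 0.738×0.6071) = 1.3451/1.4480398 = 0.92891; |u| = 0.92891c.
γ for this relative speed: γ = 1/√(1 − 0.862874) = 2.7005.
The clock on ship A records proper time, so rocket B measures Δt = γΔτ = 2.7005 × 274 = 739.9 days.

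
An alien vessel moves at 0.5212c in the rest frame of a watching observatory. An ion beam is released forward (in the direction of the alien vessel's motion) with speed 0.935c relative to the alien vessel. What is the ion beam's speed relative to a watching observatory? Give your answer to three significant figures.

0.979c

In units of c, u = (u' + v)/(1 + u'v) with u' = 0.935 and v = 0.5212.
Numerator: 0.935 + 0.5212 = 1.4562. Denominator: 1 + (0.935)(0.5212) = 1.487322.
u = 1.4562/1.487322 = 0.97908, so the speed is 0.979c.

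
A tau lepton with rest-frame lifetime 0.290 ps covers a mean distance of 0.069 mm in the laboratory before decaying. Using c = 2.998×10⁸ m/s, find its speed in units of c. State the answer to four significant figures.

0.6216c

d = βγcτ ⇒ βγ = d/(cτ) = 6.900×10^-5 m / (8.6942×10^-5 m) = 0.79363.
β = (βγ)/√(1+(βγ)²) = 0.79363/√1.629849 = 0.6216.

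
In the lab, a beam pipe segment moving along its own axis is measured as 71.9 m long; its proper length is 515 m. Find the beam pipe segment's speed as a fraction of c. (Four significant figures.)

0.9902c

Length contraction gives γ = L₀/L = 515/71.9 = 7.1627.
β = √(1 − 1/γ²) = √0.980508 = 0.9902.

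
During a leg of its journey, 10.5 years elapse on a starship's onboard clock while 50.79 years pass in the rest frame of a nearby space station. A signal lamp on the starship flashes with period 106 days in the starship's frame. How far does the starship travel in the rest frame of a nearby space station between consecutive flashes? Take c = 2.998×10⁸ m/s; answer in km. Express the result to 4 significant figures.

1.299×10^13 km

The time-dilation ratio gives γ = 50.79/10.5 = 4.83714.
β = √(1 − 1/γ²) = 0.9784. Lab-frame period = γτ = 4.83714×106 days = 512.74 days. Distance = βc × γτ = 0.9784 × 2.998×10⁸ m/s × 44300736 s = 1.2994×10^16 m = 1.299×10^13 km.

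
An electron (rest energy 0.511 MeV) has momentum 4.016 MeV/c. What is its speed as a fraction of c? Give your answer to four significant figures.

0.9920c

βγ = pc/(mc²) = 4.016/0.511 = 7.8591.
Since γ² = 1 + (βγ)² = 62.7655, γ = √62.7655 = 7.92247, and β = (βγ)/γ = 7.8591/7.92247 = 0.9920.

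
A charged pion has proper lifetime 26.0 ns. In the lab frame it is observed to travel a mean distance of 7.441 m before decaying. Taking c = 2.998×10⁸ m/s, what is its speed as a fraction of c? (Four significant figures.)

0.6905c

d = βγcτ ⇒ βγ = d/(cτ) = 7.441 m / (7.7948 m) = 0.95461.
β = (βγ)/√(1+(βγ)²) = 0.95461/√1.91128 = 0.6905.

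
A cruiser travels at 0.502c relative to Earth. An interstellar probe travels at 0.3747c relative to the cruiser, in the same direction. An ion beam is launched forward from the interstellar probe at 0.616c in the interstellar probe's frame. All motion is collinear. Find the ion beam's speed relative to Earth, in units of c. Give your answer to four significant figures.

First combine the ion beam and interstellar probe (S''→S'): u₁ = (0.616 + 0.3747)/(1 + 0.616×0.3747) = 0.9907/1.2308152 = 0.80491.
Then combine with the cruiser (S'→S): u = (0.80491 + 0.502)/(1 + 0.80491×0.502) = 1.30691/1.40406482 = 0.9308.

0.9308c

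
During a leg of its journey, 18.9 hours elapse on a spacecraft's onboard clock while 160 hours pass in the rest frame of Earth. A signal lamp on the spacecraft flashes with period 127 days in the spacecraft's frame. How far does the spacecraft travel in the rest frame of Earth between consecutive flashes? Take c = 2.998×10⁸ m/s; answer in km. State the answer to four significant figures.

2.765×10^13 km

The time-dilation ratio gives γ = 160/18.9 = 8.46561.
β = √(1 − 1/γ²) = 0.993. Lab-frame period = γτ = 8.46561×127 days = 1075.1 days. Distance = βc × γτ = 0.993 × 2.998×10⁸ m/s × 92888640 s = 2.7653×10^16 m = 2.765×10^13 km.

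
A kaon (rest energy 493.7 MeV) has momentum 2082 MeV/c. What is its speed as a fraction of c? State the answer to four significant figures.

0.9730c

βγ = pc/(mc²) = 2082/493.7 = 4.2171.
Since γ² = 1 + (βγ)² = 18.7839, γ = √18.7839 = 4.33404, and β = (βγ)/γ = 4.2171/4.33404 = 0.9730.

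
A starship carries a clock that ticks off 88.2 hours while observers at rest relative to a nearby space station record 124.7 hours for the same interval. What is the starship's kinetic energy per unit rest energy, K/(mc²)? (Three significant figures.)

0.414

From Δt = γΔτ: γ = 124.7/88.2 = 1.41383.
K/(mc²) = γ − 1 = 1.41383 − 1 = 0.414.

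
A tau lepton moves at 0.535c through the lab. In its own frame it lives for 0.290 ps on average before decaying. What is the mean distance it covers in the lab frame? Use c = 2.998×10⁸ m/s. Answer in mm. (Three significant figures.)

0.0551 mm

β² = 0.286225, so γ = 1/√0.713775 = 1.1836.
Lab-frame lifetime: Δt = γτ = 1.1836 × 0.290 ps = 0.34324 ps.
Distance: d = vΔt = 0.535 × 2.998×10⁸ m/s × 3.4324×10^-13 s = 5.51×10^-5 m = 0.0551 mm.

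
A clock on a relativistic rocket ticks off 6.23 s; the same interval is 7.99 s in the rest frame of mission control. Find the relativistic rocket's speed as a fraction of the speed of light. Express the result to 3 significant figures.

γ = Δt/Δτ = 7.99/6.23 = 1.2825.
β = √(1 − 1/γ²) = √(1 − 0.607974) = √0.392026 = 0.626.

0.626c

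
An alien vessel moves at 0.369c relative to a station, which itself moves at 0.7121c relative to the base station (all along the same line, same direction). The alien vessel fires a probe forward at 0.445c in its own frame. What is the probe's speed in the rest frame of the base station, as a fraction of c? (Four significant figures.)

0.9422c

Apply u = (u'+v)/(1+u'v) twice. Probe in the station frame: (0.445+0.369)/(1+0.445·0.369) = 0.814/1.164205 = 0.69919c.
That velocity, transformed to the rest frame of the base station: (0.69919+0.7121)/(1+0.69919·0.7121) = 1.41129/1.497893199 = 0.94218c.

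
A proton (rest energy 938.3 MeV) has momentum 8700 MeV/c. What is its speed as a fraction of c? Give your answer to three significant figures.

0.994c

pc/(mc²) = 8700/938.3 = 9.2721 = βγ = β/√(1−β²).
So β² = x²/(1 + x²) with x = 9.2721: x² = 85.9718, β² = 85.9718/86.9718 = 0.988502, β = 0.994.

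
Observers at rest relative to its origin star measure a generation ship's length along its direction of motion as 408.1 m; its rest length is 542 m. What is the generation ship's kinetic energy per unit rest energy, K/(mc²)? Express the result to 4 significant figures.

0.3281

From L = L₀/γ: γ = 542/408.1 = 1.32811.
K/(mc²) = γ − 1 = 1.32811 − 1 = 0.3281.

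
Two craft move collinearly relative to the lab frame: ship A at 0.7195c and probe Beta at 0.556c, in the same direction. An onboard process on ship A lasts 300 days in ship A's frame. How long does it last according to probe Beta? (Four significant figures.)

Transform ship A's velocity into probe Beta's frame: (0.7195 − 0.556)/(1 − 0.7195·0.556) = 0.1635/0.599958, so the relative speed is 0.27252c.
At |u| = 0.27252c, γ = (1 − 0.0742672)^(−1/2) = 1.0393.
Ship A's interval is proper; time dilation gives Δt_B = γΔτ = 1.0393 × 300 days = 311.8 days.

311.8 days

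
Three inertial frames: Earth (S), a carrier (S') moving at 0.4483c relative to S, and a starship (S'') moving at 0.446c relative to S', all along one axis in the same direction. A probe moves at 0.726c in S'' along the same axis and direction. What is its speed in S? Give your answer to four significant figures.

0.9547c

First combine the probe and starship (S''→S'): u₁ = (0.726 + 0.446)/(1 + 0.726×0.446) = 1.172/1.323796 = 0.88533.
Then combine with the carrier (S'→S): u = (0.88533 + 0.4483)/(1 + 0.88533×0.4483) = 1.33363/1.396893439 = 0.95471.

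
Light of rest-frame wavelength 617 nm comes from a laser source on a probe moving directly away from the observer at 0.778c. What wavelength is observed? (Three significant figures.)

1750 nm

Relativistic Doppler for wavelength: λ_obs = λ_src · √((1+β)/(1−β)).
With β = 0.778: factor = √(1.778/0.222) = 2.83.
λ_obs = 617 × 2.83 = 1750 nm.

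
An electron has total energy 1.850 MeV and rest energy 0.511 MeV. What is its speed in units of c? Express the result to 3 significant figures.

Total energy E = γmc² gives γ = 1.850/0.511 = 3.6204.
Hence β = √(1 − 1/γ²) = √(1 − 0.0762934) = √0.9237066 = 0.961.

0.961c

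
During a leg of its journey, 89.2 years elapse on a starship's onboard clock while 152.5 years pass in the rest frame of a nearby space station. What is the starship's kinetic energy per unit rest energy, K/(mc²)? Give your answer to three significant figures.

0.710

γ = Δt/Δτ = 152.5/89.2 = 1.70964.
Since K = (γ−1)mc², K/(mc²) = 1.70964 − 1 = 0.710.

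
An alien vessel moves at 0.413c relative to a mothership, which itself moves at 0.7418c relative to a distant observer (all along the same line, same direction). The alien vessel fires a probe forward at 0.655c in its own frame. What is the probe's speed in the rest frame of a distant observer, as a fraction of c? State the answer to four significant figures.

0.9747c

Compose velocities in two stages. Stage 1 (into S'): u₁ = (0.655+0.413)/(1+0.655×0.413) = 0.8406.
Stage 2 (into S): u = (0.8406+0.7418)/(1+0.8406×0.7418) = 0.97465, so the speed is 0.9747c.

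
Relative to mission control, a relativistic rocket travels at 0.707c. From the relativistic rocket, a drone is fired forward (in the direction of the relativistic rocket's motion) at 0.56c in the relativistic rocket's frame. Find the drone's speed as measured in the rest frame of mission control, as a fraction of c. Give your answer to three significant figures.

0.908c

In units of c, u = (u' + v)/(1 + u'v) with u' = 0.56 and v = 0.707.
Numerator: 0.56 + 0.707 = 1.267. Denominator: 1 + (0.56)(0.707) = 1.39592.
u = 1.267/1.39592 = 0.90765, so the speed is 0.908c.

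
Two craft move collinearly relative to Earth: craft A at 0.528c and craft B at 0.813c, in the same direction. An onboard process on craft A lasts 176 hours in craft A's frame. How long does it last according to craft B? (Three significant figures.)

The velocity of craft A relative to craft B is (0.528 − 0.813)c / (1 − 0.528×0.813) = −0.49936c; relative speed 0.49936c.
γ for this relative speed: γ = 1/√(1 − 0.24936) = 1.1542.
Craft A's interval is proper; time dilation gives Δt_B = γΔτ = 1.1542 × 176 hours = 203 hours.

203 hours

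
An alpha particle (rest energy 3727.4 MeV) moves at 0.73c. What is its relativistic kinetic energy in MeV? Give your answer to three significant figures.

1730 MeV

Lorentz factor: γ = (1 − 0.5329)^(−1/2) = 1.46317.
Kinetic energy: K = (γ − 1)mc² = (1.46317 − 1) × 3727.4 MeV = 0.46317 × 3727.4 = 1730 MeV.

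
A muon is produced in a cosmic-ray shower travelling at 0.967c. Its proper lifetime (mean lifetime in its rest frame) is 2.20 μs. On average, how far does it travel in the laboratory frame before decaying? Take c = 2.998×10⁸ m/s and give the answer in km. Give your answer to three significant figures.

2.50 km

With β = 0.967, γ = 1/√(1 − 0.967²) = 1/√0.064911 = 3.925.
Lab-frame lifetime: Δt = γτ = 3.925 × 2.20 μs = 8.635 μs.
Distance: d = vΔt = 0.967 × 2.998×10⁸ m/s × 8.6350×10^-6 s = 2500 m = 2.50 km.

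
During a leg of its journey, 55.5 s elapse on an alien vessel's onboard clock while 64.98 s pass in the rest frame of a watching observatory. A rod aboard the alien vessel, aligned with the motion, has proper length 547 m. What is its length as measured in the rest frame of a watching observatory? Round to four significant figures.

467.2 m

The time-dilation ratio gives γ = 64.98/55.5 = 1.17081.
L = L₀/γ = 547/1.17081 = 467.2 m.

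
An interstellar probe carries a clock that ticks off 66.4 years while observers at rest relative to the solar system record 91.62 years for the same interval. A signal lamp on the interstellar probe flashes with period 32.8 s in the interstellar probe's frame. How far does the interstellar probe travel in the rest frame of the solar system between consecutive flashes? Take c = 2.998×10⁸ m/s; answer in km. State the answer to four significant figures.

The time-dilation ratio gives γ = 91.62/66.4 = 1.37982.
β = √(1 − 1/γ²) = 0.68903. Lab-frame period = γτ = 1.37982×32.8 s = 45.258 s. Distance = βc × γτ = 0.68903 × 2.998×10⁸ m/s × 45.258 s = 9.3490×10^9 m = 9.349×10^6 km.

9.349×10^6 km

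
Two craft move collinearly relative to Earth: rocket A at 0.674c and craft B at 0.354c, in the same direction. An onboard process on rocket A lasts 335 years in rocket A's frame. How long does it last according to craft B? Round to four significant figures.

369.2 years

The velocity of rocket A relative to craft B is (0.674 − 0.354)c / (1 − 0.674×0.354) = 0.42028c; relative speed 0.42028c.
γ for this relative speed: γ = 1/√(1 − 0.176635) = 1.1021.
Rocket A's interval is proper; time dilation gives Δt_B = γΔτ = 1.1021 × 335 years = 369.2 years.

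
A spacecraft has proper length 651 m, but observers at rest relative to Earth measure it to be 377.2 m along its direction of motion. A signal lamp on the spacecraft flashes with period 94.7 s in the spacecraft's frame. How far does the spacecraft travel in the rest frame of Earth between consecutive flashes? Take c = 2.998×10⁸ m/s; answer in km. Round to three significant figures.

3.99×10^7 km

γ = L₀/L = 651/377.2 = 1.72587.
β = √(1 − 1/γ²) = 0.81503. Lab-frame period = γτ = 1.72587×94.7 s = 163.44 s. Distance = βc × γτ = 0.81503 × 2.998×10⁸ m/s × 163.44 s = 3.9936×10^10 m = 3.99×10^7 km.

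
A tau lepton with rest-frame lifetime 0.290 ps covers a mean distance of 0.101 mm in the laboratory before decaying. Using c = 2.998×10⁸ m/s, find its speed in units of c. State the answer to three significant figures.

Let x = d/(cτ) = 1.010×10^-4 m / (2.998×10⁸ m/s × 2.900×10^-13 s) = 1.1617. Since d = βγcτ, x = βγ = β/√(1−β²).
Solving: β² = x²/(1+x²) = 1.34955/2.34955 = 0.574387, so β = 0.758.

0.758c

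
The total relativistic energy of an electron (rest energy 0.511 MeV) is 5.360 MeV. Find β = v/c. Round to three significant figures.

0.995

Total energy E = γmc² gives γ = 5.360/0.511 = 10.489.
Hence β = √(1 − 1/γ²) = √(1 − 0.00908933) = √0.99091067 = 0.995.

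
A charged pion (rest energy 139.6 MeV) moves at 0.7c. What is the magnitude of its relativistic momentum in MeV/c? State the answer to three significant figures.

Lorentz factor: γ = (1 − 0.49)^(−1/2) = 1.4003.
Momentum: p = γβ·mc = 1.4003 × 0.7 × 139.6 MeV/c = 137 MeV/c.

137 MeV/c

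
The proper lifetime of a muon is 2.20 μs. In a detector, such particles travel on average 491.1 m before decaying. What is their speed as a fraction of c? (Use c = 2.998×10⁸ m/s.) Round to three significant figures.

Let x = d/(cτ) = 491.1 m / (2.998×10⁸ m/s × 2.200×10^-6 s) = 0.74459. Since d = βγcτ, x = βγ = β/√(1−β²).
Solving: β² = x²/(1+x²) = 0.554414/1.554414 = 0.356671, so β = 0.597.

0.597c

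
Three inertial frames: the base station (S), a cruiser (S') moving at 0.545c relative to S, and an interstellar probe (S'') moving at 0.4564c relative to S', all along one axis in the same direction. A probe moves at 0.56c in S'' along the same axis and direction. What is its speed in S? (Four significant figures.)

First combine the probe and interstellar probe (S''→S'): u₁ = (0.56 + 0.4564)/(1 + 0.56×0.4564) = 1.0164/1.255584 = 0.8095.
Then combine with the cruiser (S'→S): u = (0.8095 + 0.545)/(1 + 0.8095×0.545) = 1.3545/1.4411775 = 0.93986.

0.9399c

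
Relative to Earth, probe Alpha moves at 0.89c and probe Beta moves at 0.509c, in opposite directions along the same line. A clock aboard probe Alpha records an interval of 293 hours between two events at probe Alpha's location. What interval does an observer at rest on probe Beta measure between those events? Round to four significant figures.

1085 hours

Speed of probe Alpha in probe Beta's frame: u = (v_A + v_B)/(1 + v_A v_B/c²) = (0.89 + 0.509)/(1 + 0.89×0.509) = 1.399/1.45301 = 0.96283; |u| = 0.96283c.
At |u| = 0.96283c, γ = (1 − 0.927042)^(−1/2) = 3.7022.
Probe Alpha's interval is proper; time dilation gives Δt_B = γΔτ = 3.7022 × 293 hours = 1085 hours.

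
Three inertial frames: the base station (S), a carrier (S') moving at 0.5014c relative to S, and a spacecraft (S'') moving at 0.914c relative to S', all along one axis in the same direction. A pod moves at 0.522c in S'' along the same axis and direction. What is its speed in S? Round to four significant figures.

0.9907c

First combine the pod and spacecraft (S''→S'): u₁ = (0.522 + 0.914)/(1 + 0.522×0.914) = 1.436/1.477108 = 0.97217.
Then combine with the carrier (S'→S): u = (0.97217 + 0.5014)/(1 + 0.97217×0.5014) = 1.47357/1.487446038 = 0.99067.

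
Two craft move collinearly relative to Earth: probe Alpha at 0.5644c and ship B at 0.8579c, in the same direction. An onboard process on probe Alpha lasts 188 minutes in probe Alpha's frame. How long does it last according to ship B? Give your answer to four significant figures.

228.6 minutes

Speed of probe Alpha in ship B's frame: u = (v_A − v_B)/(1 − v_A v_B/c²) = (0.5644 − 0.8579)/(1 − 0.5644×0.8579) = −0.2935/0.51580124 = −0.56902; |u| = 0.56902c.
γ for this relative speed: γ = 1/√(1 − 0.323784) = 1.2161.
The clock on probe Alpha records proper time, so ship B measures Δt = γΔτ = 1.2161 × 188 = 228.6 minutes.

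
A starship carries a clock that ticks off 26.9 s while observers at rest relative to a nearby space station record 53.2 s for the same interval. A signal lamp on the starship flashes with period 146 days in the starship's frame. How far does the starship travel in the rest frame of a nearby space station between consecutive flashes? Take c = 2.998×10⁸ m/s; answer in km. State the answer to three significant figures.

γ = Δt/Δτ = 53.2/26.9 = 1.9777.
β = √(1 − 1/γ²) = 0.86275. Lab-frame period = γτ = 1.9777×146 days = 288.74 days. Distance = βc × γτ = 0.86275 × 2.998×10⁸ m/s × 24947136 s = 6.4526×10^15 m = 6.45×10^12 km.

6.45×10^12 km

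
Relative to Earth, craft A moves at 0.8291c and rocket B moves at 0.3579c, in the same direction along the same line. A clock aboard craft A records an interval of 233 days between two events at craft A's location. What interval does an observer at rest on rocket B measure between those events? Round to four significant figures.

The velocity of craft A relative to rocket B is (0.8291 − 0.3579)c / (1 − 0.8291×0.3579) = 0.67002c; relative speed 0.67002c.
γ for this relative speed: γ = 1/√(1 − 0.448927) = 1.3471.
The clock on craft A records proper time, so rocket B measures Δt = γΔτ = 1.3471 × 233 = 313.9 days.

313.9 days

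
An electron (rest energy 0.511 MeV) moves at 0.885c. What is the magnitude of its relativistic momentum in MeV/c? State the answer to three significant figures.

With β = 0.885, γ = 1/√(1 − 0.885²) = 1/√0.216775 = 2.1478.
Momentum: p = γβ·mc = 2.1478 × 0.885 × 0.511 MeV/c = 0.971 MeV/c.

0.971 MeV/c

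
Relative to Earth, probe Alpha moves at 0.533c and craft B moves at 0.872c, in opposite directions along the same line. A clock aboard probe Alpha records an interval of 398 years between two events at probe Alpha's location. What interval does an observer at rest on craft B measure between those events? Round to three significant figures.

The velocity of probe Alpha relative to craft B is (0.533 + 0.872)c / (1 + 0.533×0.872) = 0.95919c; relative speed 0.95919c.
γ for this relative speed: γ = 1/√(1 − 0.920045) = 3.5365.
Probe Alpha's interval is proper; time dilation gives Δt_B = γΔτ = 3.5365 × 398 years = 1410 years.

1410 years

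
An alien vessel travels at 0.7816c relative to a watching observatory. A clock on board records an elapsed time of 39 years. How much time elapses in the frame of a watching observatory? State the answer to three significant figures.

γ = 1/√(1 − β²) = 1/√(1 − 0.61089856) = 1/√0.38910144 = 1/0.62378 = 1.6031.
Time dilation: Δt = γ·Δτ = 1.6031 × 39 = 62.5 years.

62.5 years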